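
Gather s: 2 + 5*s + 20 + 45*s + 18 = 50*s + 40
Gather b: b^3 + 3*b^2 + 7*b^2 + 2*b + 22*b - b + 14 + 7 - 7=b^3 + 10*b^2 + 23*b + 14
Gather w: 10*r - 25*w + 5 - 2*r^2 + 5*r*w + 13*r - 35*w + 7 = -2*r^2 + 23*r + w*(5*r - 60) + 12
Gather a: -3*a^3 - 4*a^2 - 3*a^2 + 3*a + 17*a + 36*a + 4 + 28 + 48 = -3*a^3 - 7*a^2 + 56*a + 80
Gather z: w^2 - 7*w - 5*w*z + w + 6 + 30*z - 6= w^2 - 6*w + z*(30 - 5*w)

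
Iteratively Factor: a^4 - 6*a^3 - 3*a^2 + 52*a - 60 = (a - 5)*(a^3 - a^2 - 8*a + 12) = (a - 5)*(a - 2)*(a^2 + a - 6) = (a - 5)*(a - 2)*(a + 3)*(a - 2)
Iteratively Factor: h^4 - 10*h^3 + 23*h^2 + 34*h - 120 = (h - 3)*(h^3 - 7*h^2 + 2*h + 40) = (h - 3)*(h + 2)*(h^2 - 9*h + 20) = (h - 4)*(h - 3)*(h + 2)*(h - 5)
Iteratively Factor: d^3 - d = (d - 1)*(d^2 + d) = d*(d - 1)*(d + 1)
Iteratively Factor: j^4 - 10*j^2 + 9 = (j + 1)*(j^3 - j^2 - 9*j + 9) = (j + 1)*(j + 3)*(j^2 - 4*j + 3) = (j - 1)*(j + 1)*(j + 3)*(j - 3)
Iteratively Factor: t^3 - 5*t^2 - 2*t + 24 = (t - 4)*(t^2 - t - 6) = (t - 4)*(t + 2)*(t - 3)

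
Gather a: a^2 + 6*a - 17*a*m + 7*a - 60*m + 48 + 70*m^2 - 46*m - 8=a^2 + a*(13 - 17*m) + 70*m^2 - 106*m + 40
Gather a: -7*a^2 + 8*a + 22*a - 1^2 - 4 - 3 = -7*a^2 + 30*a - 8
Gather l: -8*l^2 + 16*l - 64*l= -8*l^2 - 48*l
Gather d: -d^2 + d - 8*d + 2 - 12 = -d^2 - 7*d - 10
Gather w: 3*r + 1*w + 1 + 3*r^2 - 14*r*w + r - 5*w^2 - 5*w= 3*r^2 + 4*r - 5*w^2 + w*(-14*r - 4) + 1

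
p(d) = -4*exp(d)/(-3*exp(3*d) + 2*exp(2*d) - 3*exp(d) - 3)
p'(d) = -4*(9*exp(3*d) - 4*exp(2*d) + 3*exp(d))*exp(d)/(-3*exp(3*d) + 2*exp(2*d) - 3*exp(d) - 3)^2 - 4*exp(d)/(-3*exp(3*d) + 2*exp(2*d) - 3*exp(d) - 3) = (-24*exp(3*d) + 8*exp(2*d) + 12)*exp(d)/(9*exp(6*d) - 12*exp(5*d) + 22*exp(4*d) + 6*exp(3*d) - 3*exp(2*d) + 18*exp(d) + 9)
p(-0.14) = 0.57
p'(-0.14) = 0.05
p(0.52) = 0.40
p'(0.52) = -0.48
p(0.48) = 0.42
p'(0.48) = -0.47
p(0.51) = 0.41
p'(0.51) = -0.48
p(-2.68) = 0.09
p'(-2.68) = 0.08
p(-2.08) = 0.15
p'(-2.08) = 0.13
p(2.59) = 0.01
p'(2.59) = -0.02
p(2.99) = 0.00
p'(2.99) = -0.01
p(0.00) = 0.57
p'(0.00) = -0.08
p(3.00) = 0.00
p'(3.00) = -0.00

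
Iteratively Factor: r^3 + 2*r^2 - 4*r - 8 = (r + 2)*(r^2 - 4) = (r - 2)*(r + 2)*(r + 2)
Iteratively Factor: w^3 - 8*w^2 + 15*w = (w)*(w^2 - 8*w + 15) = w*(w - 5)*(w - 3)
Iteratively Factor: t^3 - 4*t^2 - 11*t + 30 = (t - 2)*(t^2 - 2*t - 15) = (t - 2)*(t + 3)*(t - 5)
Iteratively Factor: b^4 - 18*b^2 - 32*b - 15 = (b + 1)*(b^3 - b^2 - 17*b - 15) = (b - 5)*(b + 1)*(b^2 + 4*b + 3) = (b - 5)*(b + 1)*(b + 3)*(b + 1)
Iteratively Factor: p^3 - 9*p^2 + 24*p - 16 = (p - 4)*(p^2 - 5*p + 4) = (p - 4)^2*(p - 1)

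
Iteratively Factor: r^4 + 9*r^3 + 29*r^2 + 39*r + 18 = (r + 3)*(r^3 + 6*r^2 + 11*r + 6) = (r + 1)*(r + 3)*(r^2 + 5*r + 6) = (r + 1)*(r + 3)^2*(r + 2)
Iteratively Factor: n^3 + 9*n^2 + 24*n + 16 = (n + 1)*(n^2 + 8*n + 16) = (n + 1)*(n + 4)*(n + 4)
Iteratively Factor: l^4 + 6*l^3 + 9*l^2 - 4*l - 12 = (l - 1)*(l^3 + 7*l^2 + 16*l + 12) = (l - 1)*(l + 2)*(l^2 + 5*l + 6) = (l - 1)*(l + 2)*(l + 3)*(l + 2)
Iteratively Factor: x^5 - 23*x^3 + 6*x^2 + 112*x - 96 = (x - 2)*(x^4 + 2*x^3 - 19*x^2 - 32*x + 48) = (x - 2)*(x - 1)*(x^3 + 3*x^2 - 16*x - 48) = (x - 2)*(x - 1)*(x + 3)*(x^2 - 16) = (x - 2)*(x - 1)*(x + 3)*(x + 4)*(x - 4)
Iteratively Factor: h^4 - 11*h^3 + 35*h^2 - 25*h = (h - 5)*(h^3 - 6*h^2 + 5*h) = h*(h - 5)*(h^2 - 6*h + 5) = h*(h - 5)*(h - 1)*(h - 5)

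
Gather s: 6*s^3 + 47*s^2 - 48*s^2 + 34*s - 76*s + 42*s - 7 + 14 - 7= 6*s^3 - s^2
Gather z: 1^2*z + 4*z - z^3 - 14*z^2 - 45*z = -z^3 - 14*z^2 - 40*z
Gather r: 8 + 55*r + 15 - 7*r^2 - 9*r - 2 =-7*r^2 + 46*r + 21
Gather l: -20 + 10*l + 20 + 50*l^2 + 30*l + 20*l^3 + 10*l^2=20*l^3 + 60*l^2 + 40*l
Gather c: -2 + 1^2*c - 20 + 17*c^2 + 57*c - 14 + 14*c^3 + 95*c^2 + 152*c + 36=14*c^3 + 112*c^2 + 210*c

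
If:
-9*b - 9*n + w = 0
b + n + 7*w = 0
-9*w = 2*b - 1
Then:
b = 1/2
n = -1/2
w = 0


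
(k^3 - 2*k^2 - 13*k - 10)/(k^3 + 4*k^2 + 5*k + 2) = (k - 5)/(k + 1)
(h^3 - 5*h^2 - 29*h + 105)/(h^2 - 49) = (h^2 + 2*h - 15)/(h + 7)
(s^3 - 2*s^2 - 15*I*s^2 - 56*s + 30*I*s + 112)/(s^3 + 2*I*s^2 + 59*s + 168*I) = (s^2 - s*(2 + 7*I) + 14*I)/(s^2 + 10*I*s - 21)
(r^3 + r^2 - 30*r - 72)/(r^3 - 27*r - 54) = (r + 4)/(r + 3)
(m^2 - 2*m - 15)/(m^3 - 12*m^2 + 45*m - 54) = (m^2 - 2*m - 15)/(m^3 - 12*m^2 + 45*m - 54)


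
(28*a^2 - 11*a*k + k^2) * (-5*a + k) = -140*a^3 + 83*a^2*k - 16*a*k^2 + k^3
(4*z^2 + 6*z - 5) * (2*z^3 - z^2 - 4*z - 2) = 8*z^5 + 8*z^4 - 32*z^3 - 27*z^2 + 8*z + 10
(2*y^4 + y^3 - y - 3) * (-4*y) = -8*y^5 - 4*y^4 + 4*y^2 + 12*y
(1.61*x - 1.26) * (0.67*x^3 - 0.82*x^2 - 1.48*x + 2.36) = 1.0787*x^4 - 2.1644*x^3 - 1.3496*x^2 + 5.6644*x - 2.9736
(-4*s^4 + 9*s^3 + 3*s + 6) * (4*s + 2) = -16*s^5 + 28*s^4 + 18*s^3 + 12*s^2 + 30*s + 12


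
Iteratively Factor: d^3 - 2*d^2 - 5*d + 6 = (d + 2)*(d^2 - 4*d + 3) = (d - 3)*(d + 2)*(d - 1)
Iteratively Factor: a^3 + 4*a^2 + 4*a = (a)*(a^2 + 4*a + 4) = a*(a + 2)*(a + 2)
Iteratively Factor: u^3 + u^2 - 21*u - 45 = (u + 3)*(u^2 - 2*u - 15) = (u - 5)*(u + 3)*(u + 3)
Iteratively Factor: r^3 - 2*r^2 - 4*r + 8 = (r + 2)*(r^2 - 4*r + 4) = (r - 2)*(r + 2)*(r - 2)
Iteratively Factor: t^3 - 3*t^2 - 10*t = (t + 2)*(t^2 - 5*t) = (t - 5)*(t + 2)*(t)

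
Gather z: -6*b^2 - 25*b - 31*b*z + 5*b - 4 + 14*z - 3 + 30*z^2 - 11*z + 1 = -6*b^2 - 20*b + 30*z^2 + z*(3 - 31*b) - 6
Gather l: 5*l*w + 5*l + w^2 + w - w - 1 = l*(5*w + 5) + w^2 - 1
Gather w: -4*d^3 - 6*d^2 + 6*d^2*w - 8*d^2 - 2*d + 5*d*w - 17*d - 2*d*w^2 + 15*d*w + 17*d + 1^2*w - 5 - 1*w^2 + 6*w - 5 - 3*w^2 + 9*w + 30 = -4*d^3 - 14*d^2 - 2*d + w^2*(-2*d - 4) + w*(6*d^2 + 20*d + 16) + 20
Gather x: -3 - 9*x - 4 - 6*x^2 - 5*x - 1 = -6*x^2 - 14*x - 8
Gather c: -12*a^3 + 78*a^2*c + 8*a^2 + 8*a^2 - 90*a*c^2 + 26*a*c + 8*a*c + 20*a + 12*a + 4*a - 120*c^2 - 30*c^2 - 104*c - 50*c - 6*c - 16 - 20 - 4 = -12*a^3 + 16*a^2 + 36*a + c^2*(-90*a - 150) + c*(78*a^2 + 34*a - 160) - 40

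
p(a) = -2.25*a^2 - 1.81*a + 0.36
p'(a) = -4.5*a - 1.81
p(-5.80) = -64.83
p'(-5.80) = 24.29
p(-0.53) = 0.69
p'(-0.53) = 0.58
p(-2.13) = -5.99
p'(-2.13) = 7.78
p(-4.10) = -30.04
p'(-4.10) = 16.64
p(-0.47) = 0.71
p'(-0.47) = 0.30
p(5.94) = -89.78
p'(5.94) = -28.54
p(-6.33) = -78.34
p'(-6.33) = 26.68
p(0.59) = -1.49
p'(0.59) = -4.46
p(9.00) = -198.18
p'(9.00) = -42.31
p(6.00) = -91.50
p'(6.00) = -28.81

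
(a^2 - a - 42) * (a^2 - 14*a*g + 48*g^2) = a^4 - 14*a^3*g - a^3 + 48*a^2*g^2 + 14*a^2*g - 42*a^2 - 48*a*g^2 + 588*a*g - 2016*g^2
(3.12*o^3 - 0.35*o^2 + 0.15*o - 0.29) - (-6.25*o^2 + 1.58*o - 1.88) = 3.12*o^3 + 5.9*o^2 - 1.43*o + 1.59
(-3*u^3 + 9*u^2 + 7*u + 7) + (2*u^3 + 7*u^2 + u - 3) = -u^3 + 16*u^2 + 8*u + 4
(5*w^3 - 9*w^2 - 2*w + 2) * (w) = 5*w^4 - 9*w^3 - 2*w^2 + 2*w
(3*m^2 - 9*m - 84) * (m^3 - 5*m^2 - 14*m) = 3*m^5 - 24*m^4 - 81*m^3 + 546*m^2 + 1176*m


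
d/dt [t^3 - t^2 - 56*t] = 3*t^2 - 2*t - 56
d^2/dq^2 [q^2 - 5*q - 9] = 2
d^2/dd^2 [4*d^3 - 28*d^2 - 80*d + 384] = 24*d - 56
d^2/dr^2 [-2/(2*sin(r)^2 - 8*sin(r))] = 2*(2*sin(r) - 6 + 5/sin(r) + 12/sin(r)^2 - 16/sin(r)^3)/(sin(r) - 4)^3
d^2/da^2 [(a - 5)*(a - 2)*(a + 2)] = 6*a - 10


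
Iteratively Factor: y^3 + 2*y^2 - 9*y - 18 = (y + 2)*(y^2 - 9) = (y + 2)*(y + 3)*(y - 3)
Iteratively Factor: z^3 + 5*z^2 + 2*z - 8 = (z - 1)*(z^2 + 6*z + 8) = (z - 1)*(z + 2)*(z + 4)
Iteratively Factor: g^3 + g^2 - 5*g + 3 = (g - 1)*(g^2 + 2*g - 3) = (g - 1)*(g + 3)*(g - 1)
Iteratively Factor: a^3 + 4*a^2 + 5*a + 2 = (a + 2)*(a^2 + 2*a + 1) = (a + 1)*(a + 2)*(a + 1)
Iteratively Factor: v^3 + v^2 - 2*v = (v + 2)*(v^2 - v) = v*(v + 2)*(v - 1)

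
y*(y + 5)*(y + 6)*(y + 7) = y^4 + 18*y^3 + 107*y^2 + 210*y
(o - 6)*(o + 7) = o^2 + o - 42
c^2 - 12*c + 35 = (c - 7)*(c - 5)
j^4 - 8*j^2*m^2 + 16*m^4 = (j - 2*m)^2*(j + 2*m)^2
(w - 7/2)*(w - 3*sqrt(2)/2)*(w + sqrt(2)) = w^3 - 7*w^2/2 - sqrt(2)*w^2/2 - 3*w + 7*sqrt(2)*w/4 + 21/2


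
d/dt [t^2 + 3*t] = 2*t + 3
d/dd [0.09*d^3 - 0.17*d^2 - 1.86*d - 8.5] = 0.27*d^2 - 0.34*d - 1.86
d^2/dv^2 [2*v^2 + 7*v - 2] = 4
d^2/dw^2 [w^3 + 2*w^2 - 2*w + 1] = 6*w + 4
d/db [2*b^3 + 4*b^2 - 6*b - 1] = 6*b^2 + 8*b - 6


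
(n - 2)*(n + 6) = n^2 + 4*n - 12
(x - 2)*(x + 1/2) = x^2 - 3*x/2 - 1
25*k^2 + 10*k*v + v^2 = (5*k + v)^2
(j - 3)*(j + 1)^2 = j^3 - j^2 - 5*j - 3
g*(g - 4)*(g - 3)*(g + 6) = g^4 - g^3 - 30*g^2 + 72*g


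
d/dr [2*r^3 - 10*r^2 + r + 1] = 6*r^2 - 20*r + 1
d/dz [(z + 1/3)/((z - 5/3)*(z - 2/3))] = 9*(-9*z^2 - 6*z + 17)/(81*z^4 - 378*z^3 + 621*z^2 - 420*z + 100)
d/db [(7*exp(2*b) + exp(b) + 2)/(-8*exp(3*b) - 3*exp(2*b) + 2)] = (56*exp(4*b) + 16*exp(3*b) + 51*exp(2*b) + 40*exp(b) + 2)*exp(b)/(64*exp(6*b) + 48*exp(5*b) + 9*exp(4*b) - 32*exp(3*b) - 12*exp(2*b) + 4)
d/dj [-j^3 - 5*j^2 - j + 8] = -3*j^2 - 10*j - 1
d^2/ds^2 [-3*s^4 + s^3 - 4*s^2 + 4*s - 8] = -36*s^2 + 6*s - 8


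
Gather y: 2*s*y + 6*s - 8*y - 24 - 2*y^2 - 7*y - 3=6*s - 2*y^2 + y*(2*s - 15) - 27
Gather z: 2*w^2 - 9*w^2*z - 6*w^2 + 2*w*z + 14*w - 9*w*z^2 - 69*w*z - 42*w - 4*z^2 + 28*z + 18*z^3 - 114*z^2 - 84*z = -4*w^2 - 28*w + 18*z^3 + z^2*(-9*w - 118) + z*(-9*w^2 - 67*w - 56)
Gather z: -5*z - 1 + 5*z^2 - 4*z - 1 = 5*z^2 - 9*z - 2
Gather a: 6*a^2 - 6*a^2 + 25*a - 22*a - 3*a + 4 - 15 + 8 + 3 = 0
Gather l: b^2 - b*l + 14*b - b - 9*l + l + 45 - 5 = b^2 + 13*b + l*(-b - 8) + 40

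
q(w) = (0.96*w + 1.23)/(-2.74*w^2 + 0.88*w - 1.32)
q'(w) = (0.96*w + 1.23)*(5.48*w - 0.88)/(-2.74*w^2 + 0.88*w - 1.32)^2 + 0.96/(-2.74*w^2 + 0.88*w - 1.32)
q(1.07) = -0.64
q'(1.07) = 0.64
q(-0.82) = -0.11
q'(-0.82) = -0.40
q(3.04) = -0.17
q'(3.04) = 0.07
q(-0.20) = -0.65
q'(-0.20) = -1.39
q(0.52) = -1.08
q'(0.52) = 0.73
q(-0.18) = -0.67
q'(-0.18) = -1.42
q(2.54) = -0.22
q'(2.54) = 0.11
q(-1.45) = 0.02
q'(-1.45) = -0.09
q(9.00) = -0.05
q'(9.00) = 0.01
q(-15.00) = 0.02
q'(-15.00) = 0.00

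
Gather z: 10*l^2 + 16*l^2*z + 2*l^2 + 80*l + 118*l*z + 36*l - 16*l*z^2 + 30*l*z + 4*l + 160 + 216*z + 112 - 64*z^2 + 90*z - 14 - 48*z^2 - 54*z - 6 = 12*l^2 + 120*l + z^2*(-16*l - 112) + z*(16*l^2 + 148*l + 252) + 252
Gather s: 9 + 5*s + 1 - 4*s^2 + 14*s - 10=-4*s^2 + 19*s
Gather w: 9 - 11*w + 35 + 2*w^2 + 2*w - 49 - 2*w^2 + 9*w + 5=0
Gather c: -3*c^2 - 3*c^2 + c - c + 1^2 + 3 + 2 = 6 - 6*c^2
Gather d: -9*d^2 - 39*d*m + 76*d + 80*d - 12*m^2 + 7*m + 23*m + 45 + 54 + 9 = -9*d^2 + d*(156 - 39*m) - 12*m^2 + 30*m + 108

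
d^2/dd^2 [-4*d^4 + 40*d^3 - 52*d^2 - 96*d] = -48*d^2 + 240*d - 104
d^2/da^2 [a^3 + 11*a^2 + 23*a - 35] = 6*a + 22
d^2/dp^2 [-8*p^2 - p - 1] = -16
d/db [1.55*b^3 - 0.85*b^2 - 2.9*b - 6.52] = 4.65*b^2 - 1.7*b - 2.9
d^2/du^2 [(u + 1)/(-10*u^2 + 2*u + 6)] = ((u + 1)*(10*u - 1)^2 + (15*u + 4)*(-5*u^2 + u + 3))/(-5*u^2 + u + 3)^3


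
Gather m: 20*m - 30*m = -10*m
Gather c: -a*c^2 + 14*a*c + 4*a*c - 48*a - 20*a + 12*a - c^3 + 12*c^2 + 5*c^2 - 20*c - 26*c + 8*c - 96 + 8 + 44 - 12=-56*a - c^3 + c^2*(17 - a) + c*(18*a - 38) - 56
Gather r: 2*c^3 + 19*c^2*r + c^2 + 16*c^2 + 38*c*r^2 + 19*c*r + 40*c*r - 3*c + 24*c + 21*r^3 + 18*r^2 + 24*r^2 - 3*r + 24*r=2*c^3 + 17*c^2 + 21*c + 21*r^3 + r^2*(38*c + 42) + r*(19*c^2 + 59*c + 21)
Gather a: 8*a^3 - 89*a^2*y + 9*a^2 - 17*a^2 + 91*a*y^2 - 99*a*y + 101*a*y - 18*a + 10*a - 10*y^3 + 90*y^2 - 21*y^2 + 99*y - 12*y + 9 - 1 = 8*a^3 + a^2*(-89*y - 8) + a*(91*y^2 + 2*y - 8) - 10*y^3 + 69*y^2 + 87*y + 8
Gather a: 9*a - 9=9*a - 9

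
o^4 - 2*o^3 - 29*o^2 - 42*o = o*(o - 7)*(o + 2)*(o + 3)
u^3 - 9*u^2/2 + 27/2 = (u - 3)^2*(u + 3/2)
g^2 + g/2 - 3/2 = (g - 1)*(g + 3/2)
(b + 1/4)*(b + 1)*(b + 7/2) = b^3 + 19*b^2/4 + 37*b/8 + 7/8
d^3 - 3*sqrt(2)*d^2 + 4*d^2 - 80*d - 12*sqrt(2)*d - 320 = (d + 4)*(d - 8*sqrt(2))*(d + 5*sqrt(2))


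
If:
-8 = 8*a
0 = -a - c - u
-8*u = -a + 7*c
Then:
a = -1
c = 9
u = -8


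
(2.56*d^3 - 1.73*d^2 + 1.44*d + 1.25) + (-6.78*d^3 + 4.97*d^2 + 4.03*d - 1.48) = -4.22*d^3 + 3.24*d^2 + 5.47*d - 0.23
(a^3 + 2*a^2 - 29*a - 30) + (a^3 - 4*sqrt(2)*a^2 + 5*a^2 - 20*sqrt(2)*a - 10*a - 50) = 2*a^3 - 4*sqrt(2)*a^2 + 7*a^2 - 39*a - 20*sqrt(2)*a - 80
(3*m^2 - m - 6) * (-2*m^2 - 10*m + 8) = -6*m^4 - 28*m^3 + 46*m^2 + 52*m - 48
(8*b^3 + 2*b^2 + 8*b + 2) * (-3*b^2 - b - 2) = -24*b^5 - 14*b^4 - 42*b^3 - 18*b^2 - 18*b - 4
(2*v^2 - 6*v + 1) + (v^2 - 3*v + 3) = 3*v^2 - 9*v + 4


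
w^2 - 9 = (w - 3)*(w + 3)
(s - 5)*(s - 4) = s^2 - 9*s + 20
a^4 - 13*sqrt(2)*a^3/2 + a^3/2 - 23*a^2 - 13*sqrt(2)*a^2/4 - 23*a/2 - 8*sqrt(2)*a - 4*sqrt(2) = (a + 1/2)*(a - 8*sqrt(2))*(a + sqrt(2)/2)*(a + sqrt(2))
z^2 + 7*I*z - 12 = (z + 3*I)*(z + 4*I)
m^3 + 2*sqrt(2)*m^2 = m^2*(m + 2*sqrt(2))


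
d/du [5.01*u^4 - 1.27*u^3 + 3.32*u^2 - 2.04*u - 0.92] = 20.04*u^3 - 3.81*u^2 + 6.64*u - 2.04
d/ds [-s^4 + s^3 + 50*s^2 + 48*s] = -4*s^3 + 3*s^2 + 100*s + 48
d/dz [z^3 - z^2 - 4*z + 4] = 3*z^2 - 2*z - 4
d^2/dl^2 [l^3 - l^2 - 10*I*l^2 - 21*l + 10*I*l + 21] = 6*l - 2 - 20*I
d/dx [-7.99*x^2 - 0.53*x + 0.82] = -15.98*x - 0.53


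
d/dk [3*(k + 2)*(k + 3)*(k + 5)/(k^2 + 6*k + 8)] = 3*(k^2 + 8*k + 17)/(k^2 + 8*k + 16)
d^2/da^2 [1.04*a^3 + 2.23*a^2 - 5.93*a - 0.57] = 6.24*a + 4.46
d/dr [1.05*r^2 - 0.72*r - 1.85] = 2.1*r - 0.72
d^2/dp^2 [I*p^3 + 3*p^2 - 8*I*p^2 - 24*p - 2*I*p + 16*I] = 6*I*p + 6 - 16*I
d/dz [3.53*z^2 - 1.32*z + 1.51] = 7.06*z - 1.32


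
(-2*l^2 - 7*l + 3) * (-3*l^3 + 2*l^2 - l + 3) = 6*l^5 + 17*l^4 - 21*l^3 + 7*l^2 - 24*l + 9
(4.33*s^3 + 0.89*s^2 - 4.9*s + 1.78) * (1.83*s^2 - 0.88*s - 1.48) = 7.9239*s^5 - 2.1817*s^4 - 16.1586*s^3 + 6.2522*s^2 + 5.6856*s - 2.6344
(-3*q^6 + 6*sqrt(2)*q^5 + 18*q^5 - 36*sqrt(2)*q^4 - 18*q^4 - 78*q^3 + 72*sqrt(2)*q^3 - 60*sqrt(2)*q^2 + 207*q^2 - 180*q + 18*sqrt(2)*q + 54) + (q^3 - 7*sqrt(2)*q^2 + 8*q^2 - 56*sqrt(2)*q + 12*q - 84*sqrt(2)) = -3*q^6 + 6*sqrt(2)*q^5 + 18*q^5 - 36*sqrt(2)*q^4 - 18*q^4 - 77*q^3 + 72*sqrt(2)*q^3 - 67*sqrt(2)*q^2 + 215*q^2 - 168*q - 38*sqrt(2)*q - 84*sqrt(2) + 54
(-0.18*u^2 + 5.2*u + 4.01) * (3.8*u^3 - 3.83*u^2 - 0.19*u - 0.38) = -0.684*u^5 + 20.4494*u^4 - 4.6438*u^3 - 16.2779*u^2 - 2.7379*u - 1.5238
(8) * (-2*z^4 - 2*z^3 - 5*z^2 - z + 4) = -16*z^4 - 16*z^3 - 40*z^2 - 8*z + 32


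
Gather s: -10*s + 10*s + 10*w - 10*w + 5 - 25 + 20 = 0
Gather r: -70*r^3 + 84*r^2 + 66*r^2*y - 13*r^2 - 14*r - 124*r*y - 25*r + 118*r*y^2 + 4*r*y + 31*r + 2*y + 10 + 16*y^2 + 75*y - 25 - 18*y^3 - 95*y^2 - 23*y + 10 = -70*r^3 + r^2*(66*y + 71) + r*(118*y^2 - 120*y - 8) - 18*y^3 - 79*y^2 + 54*y - 5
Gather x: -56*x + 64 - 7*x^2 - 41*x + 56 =-7*x^2 - 97*x + 120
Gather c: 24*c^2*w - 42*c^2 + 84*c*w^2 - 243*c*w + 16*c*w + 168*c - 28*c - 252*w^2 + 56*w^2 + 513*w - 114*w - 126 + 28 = c^2*(24*w - 42) + c*(84*w^2 - 227*w + 140) - 196*w^2 + 399*w - 98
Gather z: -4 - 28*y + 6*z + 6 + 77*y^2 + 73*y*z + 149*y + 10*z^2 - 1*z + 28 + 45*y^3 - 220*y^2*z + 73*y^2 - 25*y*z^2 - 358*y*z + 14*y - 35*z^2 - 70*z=45*y^3 + 150*y^2 + 135*y + z^2*(-25*y - 25) + z*(-220*y^2 - 285*y - 65) + 30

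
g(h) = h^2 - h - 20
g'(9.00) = 17.00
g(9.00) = 52.00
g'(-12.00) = -25.00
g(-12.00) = 136.00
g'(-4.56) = -10.12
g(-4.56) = 5.35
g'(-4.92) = -10.84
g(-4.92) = 9.13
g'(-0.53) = -2.06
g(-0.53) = -19.19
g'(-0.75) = -2.50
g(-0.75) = -18.69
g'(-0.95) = -2.90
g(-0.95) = -18.15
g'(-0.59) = -2.18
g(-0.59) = -19.06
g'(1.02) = 1.04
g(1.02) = -19.98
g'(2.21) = 3.42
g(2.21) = -17.33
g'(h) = 2*h - 1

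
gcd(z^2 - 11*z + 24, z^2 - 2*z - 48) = z - 8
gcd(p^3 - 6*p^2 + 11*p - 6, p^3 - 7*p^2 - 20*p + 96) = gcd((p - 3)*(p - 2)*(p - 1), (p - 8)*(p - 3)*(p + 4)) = p - 3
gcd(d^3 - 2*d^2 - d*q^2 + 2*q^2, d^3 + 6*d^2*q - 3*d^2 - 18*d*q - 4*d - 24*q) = 1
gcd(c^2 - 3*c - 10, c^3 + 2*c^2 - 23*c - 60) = c - 5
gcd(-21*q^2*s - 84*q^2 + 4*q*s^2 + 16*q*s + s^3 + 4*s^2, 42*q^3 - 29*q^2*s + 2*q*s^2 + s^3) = 21*q^2 - 4*q*s - s^2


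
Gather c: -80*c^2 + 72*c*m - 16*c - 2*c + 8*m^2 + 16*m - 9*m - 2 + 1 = -80*c^2 + c*(72*m - 18) + 8*m^2 + 7*m - 1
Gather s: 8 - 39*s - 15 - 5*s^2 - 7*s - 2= -5*s^2 - 46*s - 9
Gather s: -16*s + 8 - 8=-16*s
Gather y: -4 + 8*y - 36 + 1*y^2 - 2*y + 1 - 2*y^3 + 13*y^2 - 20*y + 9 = -2*y^3 + 14*y^2 - 14*y - 30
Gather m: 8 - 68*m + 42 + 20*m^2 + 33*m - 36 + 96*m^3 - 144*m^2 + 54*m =96*m^3 - 124*m^2 + 19*m + 14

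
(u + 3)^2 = u^2 + 6*u + 9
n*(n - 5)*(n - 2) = n^3 - 7*n^2 + 10*n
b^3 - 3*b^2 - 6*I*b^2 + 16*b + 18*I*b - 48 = (b - 3)*(b - 8*I)*(b + 2*I)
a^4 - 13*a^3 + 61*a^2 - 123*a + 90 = (a - 5)*(a - 3)^2*(a - 2)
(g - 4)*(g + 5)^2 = g^3 + 6*g^2 - 15*g - 100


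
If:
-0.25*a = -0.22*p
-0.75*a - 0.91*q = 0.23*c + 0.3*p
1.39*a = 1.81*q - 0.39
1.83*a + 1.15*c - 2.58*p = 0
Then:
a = -0.10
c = -0.09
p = -0.11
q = 0.14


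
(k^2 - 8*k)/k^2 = (k - 8)/k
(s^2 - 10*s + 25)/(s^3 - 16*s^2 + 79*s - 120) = (s - 5)/(s^2 - 11*s + 24)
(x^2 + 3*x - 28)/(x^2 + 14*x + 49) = (x - 4)/(x + 7)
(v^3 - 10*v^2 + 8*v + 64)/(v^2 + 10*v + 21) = (v^3 - 10*v^2 + 8*v + 64)/(v^2 + 10*v + 21)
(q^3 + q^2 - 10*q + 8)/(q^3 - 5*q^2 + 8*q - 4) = (q + 4)/(q - 2)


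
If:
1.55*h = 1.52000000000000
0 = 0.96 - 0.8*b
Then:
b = 1.20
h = 0.98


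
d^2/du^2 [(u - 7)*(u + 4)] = 2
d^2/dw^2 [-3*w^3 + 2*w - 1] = -18*w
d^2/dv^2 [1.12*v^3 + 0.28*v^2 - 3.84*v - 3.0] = 6.72*v + 0.56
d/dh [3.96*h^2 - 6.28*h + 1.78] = 7.92*h - 6.28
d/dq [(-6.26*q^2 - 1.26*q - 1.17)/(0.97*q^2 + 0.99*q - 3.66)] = (-4.9752*q^2 + 48.093*q + 5.7699)/(0.9409*q^4 + 1.9206*q^3 - 6.1203*q^2 - 7.2468*q + 13.3956)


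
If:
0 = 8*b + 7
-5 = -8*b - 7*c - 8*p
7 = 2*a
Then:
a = 7/2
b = -7/8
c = 12/7 - 8*p/7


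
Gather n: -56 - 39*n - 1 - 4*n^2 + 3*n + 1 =-4*n^2 - 36*n - 56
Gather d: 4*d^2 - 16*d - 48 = 4*d^2 - 16*d - 48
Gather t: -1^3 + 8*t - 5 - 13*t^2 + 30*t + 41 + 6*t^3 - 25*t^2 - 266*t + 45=6*t^3 - 38*t^2 - 228*t + 80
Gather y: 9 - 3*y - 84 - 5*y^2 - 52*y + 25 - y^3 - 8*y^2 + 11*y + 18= -y^3 - 13*y^2 - 44*y - 32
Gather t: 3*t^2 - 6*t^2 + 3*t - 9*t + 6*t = -3*t^2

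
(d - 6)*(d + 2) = d^2 - 4*d - 12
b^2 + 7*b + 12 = (b + 3)*(b + 4)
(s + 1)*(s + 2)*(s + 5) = s^3 + 8*s^2 + 17*s + 10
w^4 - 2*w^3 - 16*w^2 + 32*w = w*(w - 4)*(w - 2)*(w + 4)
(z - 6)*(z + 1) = z^2 - 5*z - 6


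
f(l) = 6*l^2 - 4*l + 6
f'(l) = 12*l - 4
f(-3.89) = 112.35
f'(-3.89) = -50.68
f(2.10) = 24.06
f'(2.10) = 21.20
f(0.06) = 5.78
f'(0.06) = -3.28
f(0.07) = 5.75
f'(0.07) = -3.16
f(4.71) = 120.26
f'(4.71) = 52.52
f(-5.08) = 181.16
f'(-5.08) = -64.96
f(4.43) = 106.03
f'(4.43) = 49.16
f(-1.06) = 16.98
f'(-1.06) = -16.72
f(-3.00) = 72.00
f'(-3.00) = -40.00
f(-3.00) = 72.00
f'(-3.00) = -40.00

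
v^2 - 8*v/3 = v*(v - 8/3)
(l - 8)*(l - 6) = l^2 - 14*l + 48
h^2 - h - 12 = (h - 4)*(h + 3)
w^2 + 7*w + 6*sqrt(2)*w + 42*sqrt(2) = (w + 7)*(w + 6*sqrt(2))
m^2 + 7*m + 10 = (m + 2)*(m + 5)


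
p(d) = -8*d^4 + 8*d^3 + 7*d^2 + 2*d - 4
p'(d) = -32*d^3 + 24*d^2 + 14*d + 2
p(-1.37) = -42.35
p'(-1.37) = 110.15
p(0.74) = 2.16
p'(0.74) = 12.54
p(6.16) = -9375.05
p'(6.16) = -6480.90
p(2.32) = -93.55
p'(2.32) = -235.93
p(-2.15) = -226.39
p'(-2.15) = 400.87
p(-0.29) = -4.24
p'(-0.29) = 0.74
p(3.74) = -1045.32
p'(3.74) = -1283.97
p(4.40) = -2176.68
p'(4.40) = -2197.65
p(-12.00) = -178732.00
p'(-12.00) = 58586.00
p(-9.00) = -57775.00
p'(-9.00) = 25148.00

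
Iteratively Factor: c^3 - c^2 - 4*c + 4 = (c - 2)*(c^2 + c - 2) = (c - 2)*(c - 1)*(c + 2)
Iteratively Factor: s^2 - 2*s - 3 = (s - 3)*(s + 1)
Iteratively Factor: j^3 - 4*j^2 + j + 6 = (j - 3)*(j^2 - j - 2) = (j - 3)*(j + 1)*(j - 2)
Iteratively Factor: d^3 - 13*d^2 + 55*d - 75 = (d - 3)*(d^2 - 10*d + 25) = (d - 5)*(d - 3)*(d - 5)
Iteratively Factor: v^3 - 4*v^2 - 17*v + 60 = (v - 3)*(v^2 - v - 20) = (v - 3)*(v + 4)*(v - 5)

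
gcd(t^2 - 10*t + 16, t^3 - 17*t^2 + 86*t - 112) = t^2 - 10*t + 16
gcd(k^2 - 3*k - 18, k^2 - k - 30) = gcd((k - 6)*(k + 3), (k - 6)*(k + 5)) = k - 6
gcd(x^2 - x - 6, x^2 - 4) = x + 2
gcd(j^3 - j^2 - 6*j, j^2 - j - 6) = j^2 - j - 6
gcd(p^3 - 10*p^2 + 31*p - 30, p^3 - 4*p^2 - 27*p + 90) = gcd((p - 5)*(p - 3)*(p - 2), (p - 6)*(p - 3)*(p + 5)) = p - 3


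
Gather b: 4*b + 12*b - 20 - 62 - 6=16*b - 88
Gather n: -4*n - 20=-4*n - 20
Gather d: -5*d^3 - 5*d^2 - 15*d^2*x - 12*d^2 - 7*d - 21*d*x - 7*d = -5*d^3 + d^2*(-15*x - 17) + d*(-21*x - 14)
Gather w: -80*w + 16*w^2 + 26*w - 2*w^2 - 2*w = 14*w^2 - 56*w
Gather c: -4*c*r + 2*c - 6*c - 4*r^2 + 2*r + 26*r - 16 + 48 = c*(-4*r - 4) - 4*r^2 + 28*r + 32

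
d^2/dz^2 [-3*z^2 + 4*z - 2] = -6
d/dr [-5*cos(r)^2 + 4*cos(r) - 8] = 2*(5*cos(r) - 2)*sin(r)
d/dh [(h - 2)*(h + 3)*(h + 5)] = 3*h^2 + 12*h - 1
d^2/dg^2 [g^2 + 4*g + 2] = 2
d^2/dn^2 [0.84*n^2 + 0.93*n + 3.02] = 1.68000000000000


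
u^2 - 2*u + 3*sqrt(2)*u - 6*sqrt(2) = (u - 2)*(u + 3*sqrt(2))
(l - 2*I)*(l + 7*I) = l^2 + 5*I*l + 14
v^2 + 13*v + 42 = (v + 6)*(v + 7)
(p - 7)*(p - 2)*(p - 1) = p^3 - 10*p^2 + 23*p - 14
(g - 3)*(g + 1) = g^2 - 2*g - 3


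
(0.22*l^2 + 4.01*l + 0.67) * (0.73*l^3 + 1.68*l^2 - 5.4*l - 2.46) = 0.1606*l^5 + 3.2969*l^4 + 6.0379*l^3 - 21.0696*l^2 - 13.4826*l - 1.6482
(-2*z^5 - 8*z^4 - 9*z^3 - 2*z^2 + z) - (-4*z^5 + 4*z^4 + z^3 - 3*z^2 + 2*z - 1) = 2*z^5 - 12*z^4 - 10*z^3 + z^2 - z + 1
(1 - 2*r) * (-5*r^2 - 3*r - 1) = 10*r^3 + r^2 - r - 1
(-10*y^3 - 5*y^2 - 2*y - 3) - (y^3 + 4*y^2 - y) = -11*y^3 - 9*y^2 - y - 3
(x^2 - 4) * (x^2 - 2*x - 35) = x^4 - 2*x^3 - 39*x^2 + 8*x + 140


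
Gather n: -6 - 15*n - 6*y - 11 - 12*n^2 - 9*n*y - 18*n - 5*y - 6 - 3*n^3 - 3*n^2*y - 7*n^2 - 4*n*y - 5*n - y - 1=-3*n^3 + n^2*(-3*y - 19) + n*(-13*y - 38) - 12*y - 24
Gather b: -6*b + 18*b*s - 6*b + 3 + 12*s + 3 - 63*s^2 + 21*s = b*(18*s - 12) - 63*s^2 + 33*s + 6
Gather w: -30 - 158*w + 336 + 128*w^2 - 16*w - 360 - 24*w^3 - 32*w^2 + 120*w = -24*w^3 + 96*w^2 - 54*w - 54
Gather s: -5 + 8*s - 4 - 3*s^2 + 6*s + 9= -3*s^2 + 14*s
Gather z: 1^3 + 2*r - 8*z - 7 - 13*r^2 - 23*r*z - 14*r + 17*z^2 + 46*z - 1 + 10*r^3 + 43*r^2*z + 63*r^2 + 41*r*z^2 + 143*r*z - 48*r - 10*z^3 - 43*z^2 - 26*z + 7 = 10*r^3 + 50*r^2 - 60*r - 10*z^3 + z^2*(41*r - 26) + z*(43*r^2 + 120*r + 12)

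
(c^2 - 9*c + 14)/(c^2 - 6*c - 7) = (c - 2)/(c + 1)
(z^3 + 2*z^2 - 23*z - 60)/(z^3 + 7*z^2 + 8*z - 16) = (z^2 - 2*z - 15)/(z^2 + 3*z - 4)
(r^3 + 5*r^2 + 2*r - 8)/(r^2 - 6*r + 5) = (r^2 + 6*r + 8)/(r - 5)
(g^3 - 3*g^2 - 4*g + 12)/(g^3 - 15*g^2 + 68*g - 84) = (g^2 - g - 6)/(g^2 - 13*g + 42)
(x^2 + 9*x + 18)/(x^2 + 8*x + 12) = (x + 3)/(x + 2)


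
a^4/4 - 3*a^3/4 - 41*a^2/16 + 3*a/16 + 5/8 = (a/4 + 1/2)*(a - 5)*(a - 1/2)*(a + 1/2)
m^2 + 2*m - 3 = (m - 1)*(m + 3)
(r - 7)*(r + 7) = r^2 - 49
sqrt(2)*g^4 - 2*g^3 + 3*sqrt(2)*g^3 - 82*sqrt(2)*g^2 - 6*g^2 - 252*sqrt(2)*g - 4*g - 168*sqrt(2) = (g + 2)*(g - 7*sqrt(2))*(g + 6*sqrt(2))*(sqrt(2)*g + sqrt(2))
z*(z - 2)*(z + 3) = z^3 + z^2 - 6*z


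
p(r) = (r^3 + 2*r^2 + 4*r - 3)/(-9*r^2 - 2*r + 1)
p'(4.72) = -0.10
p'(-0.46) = 116668.20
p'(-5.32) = -0.09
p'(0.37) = -17.02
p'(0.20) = -184.83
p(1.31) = -0.46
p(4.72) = -0.79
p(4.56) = -0.78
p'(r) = (18*r + 2)*(r^3 + 2*r^2 + 4*r - 3)/(-9*r^2 - 2*r + 1)^2 + (3*r^2 + 4*r + 4)/(-9*r^2 - 2*r + 1)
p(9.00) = -1.24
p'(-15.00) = -0.11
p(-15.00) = 1.50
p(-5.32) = 0.49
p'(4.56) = -0.10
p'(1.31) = -0.15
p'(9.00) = -0.11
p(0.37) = 1.23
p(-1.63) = 0.43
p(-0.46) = -289.37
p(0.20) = -8.80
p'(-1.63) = 0.33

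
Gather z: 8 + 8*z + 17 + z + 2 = 9*z + 27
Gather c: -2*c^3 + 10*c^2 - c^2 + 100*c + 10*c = -2*c^3 + 9*c^2 + 110*c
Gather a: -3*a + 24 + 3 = 27 - 3*a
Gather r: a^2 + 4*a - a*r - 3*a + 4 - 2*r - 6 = a^2 + a + r*(-a - 2) - 2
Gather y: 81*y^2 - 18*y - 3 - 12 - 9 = 81*y^2 - 18*y - 24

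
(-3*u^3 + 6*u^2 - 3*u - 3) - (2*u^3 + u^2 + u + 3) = -5*u^3 + 5*u^2 - 4*u - 6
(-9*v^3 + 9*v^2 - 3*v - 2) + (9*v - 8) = -9*v^3 + 9*v^2 + 6*v - 10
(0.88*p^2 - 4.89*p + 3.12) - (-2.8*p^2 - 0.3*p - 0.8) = 3.68*p^2 - 4.59*p + 3.92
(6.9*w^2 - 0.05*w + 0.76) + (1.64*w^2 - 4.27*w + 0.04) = 8.54*w^2 - 4.32*w + 0.8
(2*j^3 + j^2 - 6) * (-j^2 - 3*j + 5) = -2*j^5 - 7*j^4 + 7*j^3 + 11*j^2 + 18*j - 30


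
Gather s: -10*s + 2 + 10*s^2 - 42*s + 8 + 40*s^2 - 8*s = 50*s^2 - 60*s + 10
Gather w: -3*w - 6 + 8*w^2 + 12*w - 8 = 8*w^2 + 9*w - 14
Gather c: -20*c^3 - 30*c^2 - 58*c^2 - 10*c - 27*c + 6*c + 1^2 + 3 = -20*c^3 - 88*c^2 - 31*c + 4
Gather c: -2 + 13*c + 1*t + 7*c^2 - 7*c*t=7*c^2 + c*(13 - 7*t) + t - 2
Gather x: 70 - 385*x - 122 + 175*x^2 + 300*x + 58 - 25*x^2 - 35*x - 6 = 150*x^2 - 120*x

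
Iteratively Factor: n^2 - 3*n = (n)*(n - 3)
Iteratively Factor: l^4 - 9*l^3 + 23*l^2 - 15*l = (l - 1)*(l^3 - 8*l^2 + 15*l) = l*(l - 1)*(l^2 - 8*l + 15) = l*(l - 5)*(l - 1)*(l - 3)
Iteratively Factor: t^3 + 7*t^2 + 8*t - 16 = (t + 4)*(t^2 + 3*t - 4) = (t - 1)*(t + 4)*(t + 4)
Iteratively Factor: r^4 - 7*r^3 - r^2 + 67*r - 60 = (r - 4)*(r^3 - 3*r^2 - 13*r + 15) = (r - 5)*(r - 4)*(r^2 + 2*r - 3) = (r - 5)*(r - 4)*(r - 1)*(r + 3)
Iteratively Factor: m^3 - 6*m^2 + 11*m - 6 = (m - 1)*(m^2 - 5*m + 6) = (m - 3)*(m - 1)*(m - 2)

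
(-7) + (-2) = -9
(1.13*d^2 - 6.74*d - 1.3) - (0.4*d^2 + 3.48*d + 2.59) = 0.73*d^2 - 10.22*d - 3.89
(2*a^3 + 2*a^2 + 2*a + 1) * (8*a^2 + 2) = 16*a^5 + 16*a^4 + 20*a^3 + 12*a^2 + 4*a + 2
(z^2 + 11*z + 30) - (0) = z^2 + 11*z + 30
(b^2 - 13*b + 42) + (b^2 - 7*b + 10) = 2*b^2 - 20*b + 52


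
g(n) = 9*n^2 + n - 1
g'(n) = 18*n + 1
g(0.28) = -0.01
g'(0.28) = 6.04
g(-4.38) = 167.28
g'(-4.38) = -77.84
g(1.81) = 30.29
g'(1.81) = 33.58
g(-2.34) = 45.94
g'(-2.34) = -41.12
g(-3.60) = 112.04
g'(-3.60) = -63.80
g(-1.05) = 7.87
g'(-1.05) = -17.90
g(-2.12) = 37.33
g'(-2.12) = -37.16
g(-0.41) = 0.10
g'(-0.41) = -6.38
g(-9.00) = 719.00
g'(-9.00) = -161.00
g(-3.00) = 77.00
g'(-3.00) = -53.00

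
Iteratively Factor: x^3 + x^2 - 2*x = (x - 1)*(x^2 + 2*x) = (x - 1)*(x + 2)*(x)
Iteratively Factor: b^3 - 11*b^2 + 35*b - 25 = (b - 5)*(b^2 - 6*b + 5) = (b - 5)^2*(b - 1)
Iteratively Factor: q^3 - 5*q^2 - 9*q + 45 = (q + 3)*(q^2 - 8*q + 15) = (q - 3)*(q + 3)*(q - 5)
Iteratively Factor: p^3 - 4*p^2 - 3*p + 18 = (p - 3)*(p^2 - p - 6) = (p - 3)*(p + 2)*(p - 3)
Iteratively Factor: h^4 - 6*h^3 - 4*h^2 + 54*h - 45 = (h + 3)*(h^3 - 9*h^2 + 23*h - 15) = (h - 5)*(h + 3)*(h^2 - 4*h + 3) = (h - 5)*(h - 3)*(h + 3)*(h - 1)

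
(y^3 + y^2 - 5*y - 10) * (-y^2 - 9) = -y^5 - y^4 - 4*y^3 + y^2 + 45*y + 90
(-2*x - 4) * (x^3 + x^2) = -2*x^4 - 6*x^3 - 4*x^2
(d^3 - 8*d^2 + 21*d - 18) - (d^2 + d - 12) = d^3 - 9*d^2 + 20*d - 6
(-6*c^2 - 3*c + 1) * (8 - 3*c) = 18*c^3 - 39*c^2 - 27*c + 8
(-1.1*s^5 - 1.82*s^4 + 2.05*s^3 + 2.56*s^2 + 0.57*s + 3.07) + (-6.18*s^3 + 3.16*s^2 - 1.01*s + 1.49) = -1.1*s^5 - 1.82*s^4 - 4.13*s^3 + 5.72*s^2 - 0.44*s + 4.56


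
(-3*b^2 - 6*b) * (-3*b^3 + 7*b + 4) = 9*b^5 + 18*b^4 - 21*b^3 - 54*b^2 - 24*b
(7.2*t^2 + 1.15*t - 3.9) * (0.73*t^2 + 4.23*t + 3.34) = 5.256*t^4 + 31.2955*t^3 + 26.0655*t^2 - 12.656*t - 13.026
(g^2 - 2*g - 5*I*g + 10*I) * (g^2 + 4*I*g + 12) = g^4 - 2*g^3 - I*g^3 + 32*g^2 + 2*I*g^2 - 64*g - 60*I*g + 120*I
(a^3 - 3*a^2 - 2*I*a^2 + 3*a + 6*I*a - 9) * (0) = 0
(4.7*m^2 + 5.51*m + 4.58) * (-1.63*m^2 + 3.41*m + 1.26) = -7.661*m^4 + 7.0457*m^3 + 17.2457*m^2 + 22.5604*m + 5.7708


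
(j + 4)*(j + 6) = j^2 + 10*j + 24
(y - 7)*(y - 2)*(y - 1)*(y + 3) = y^4 - 7*y^3 - 7*y^2 + 55*y - 42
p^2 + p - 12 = (p - 3)*(p + 4)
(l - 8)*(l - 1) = l^2 - 9*l + 8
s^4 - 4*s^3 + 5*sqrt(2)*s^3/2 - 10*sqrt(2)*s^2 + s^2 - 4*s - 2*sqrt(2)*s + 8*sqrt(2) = (s - 4)*(s - sqrt(2)/2)*(s + sqrt(2))*(s + 2*sqrt(2))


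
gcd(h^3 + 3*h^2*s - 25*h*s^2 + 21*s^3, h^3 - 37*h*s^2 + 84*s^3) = -h^2 - 4*h*s + 21*s^2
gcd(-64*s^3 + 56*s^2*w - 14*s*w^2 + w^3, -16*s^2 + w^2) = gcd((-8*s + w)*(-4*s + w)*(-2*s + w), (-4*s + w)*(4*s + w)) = 4*s - w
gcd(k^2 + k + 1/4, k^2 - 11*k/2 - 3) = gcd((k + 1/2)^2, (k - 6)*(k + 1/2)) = k + 1/2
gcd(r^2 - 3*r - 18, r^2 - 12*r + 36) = r - 6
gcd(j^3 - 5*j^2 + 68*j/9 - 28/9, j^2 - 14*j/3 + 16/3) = j - 2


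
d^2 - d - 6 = (d - 3)*(d + 2)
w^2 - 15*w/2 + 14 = (w - 4)*(w - 7/2)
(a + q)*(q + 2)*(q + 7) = a*q^2 + 9*a*q + 14*a + q^3 + 9*q^2 + 14*q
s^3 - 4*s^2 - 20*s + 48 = (s - 6)*(s - 2)*(s + 4)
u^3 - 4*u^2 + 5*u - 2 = (u - 2)*(u - 1)^2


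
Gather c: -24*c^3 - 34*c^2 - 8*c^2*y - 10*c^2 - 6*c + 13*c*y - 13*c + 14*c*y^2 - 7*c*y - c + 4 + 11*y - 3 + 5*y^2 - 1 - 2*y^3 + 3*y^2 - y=-24*c^3 + c^2*(-8*y - 44) + c*(14*y^2 + 6*y - 20) - 2*y^3 + 8*y^2 + 10*y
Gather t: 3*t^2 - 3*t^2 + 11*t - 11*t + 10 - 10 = 0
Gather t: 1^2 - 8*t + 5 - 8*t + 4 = 10 - 16*t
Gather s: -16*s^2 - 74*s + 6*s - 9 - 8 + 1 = -16*s^2 - 68*s - 16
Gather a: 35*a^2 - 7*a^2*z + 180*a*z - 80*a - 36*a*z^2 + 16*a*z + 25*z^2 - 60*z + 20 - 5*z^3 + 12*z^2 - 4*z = a^2*(35 - 7*z) + a*(-36*z^2 + 196*z - 80) - 5*z^3 + 37*z^2 - 64*z + 20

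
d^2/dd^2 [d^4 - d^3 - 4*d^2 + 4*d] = 12*d^2 - 6*d - 8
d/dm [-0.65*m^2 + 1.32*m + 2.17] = 1.32 - 1.3*m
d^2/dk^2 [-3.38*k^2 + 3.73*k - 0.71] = -6.76000000000000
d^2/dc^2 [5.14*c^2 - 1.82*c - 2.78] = 10.2800000000000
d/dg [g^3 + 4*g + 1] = 3*g^2 + 4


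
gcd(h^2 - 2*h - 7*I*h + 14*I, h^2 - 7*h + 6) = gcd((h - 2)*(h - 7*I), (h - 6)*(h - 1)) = 1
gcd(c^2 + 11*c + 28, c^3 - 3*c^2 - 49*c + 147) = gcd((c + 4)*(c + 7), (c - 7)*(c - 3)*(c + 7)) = c + 7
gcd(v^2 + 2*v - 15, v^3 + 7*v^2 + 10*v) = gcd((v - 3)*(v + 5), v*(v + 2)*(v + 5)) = v + 5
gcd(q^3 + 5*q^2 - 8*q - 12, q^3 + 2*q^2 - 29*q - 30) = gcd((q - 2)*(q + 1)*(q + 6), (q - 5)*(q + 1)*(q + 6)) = q^2 + 7*q + 6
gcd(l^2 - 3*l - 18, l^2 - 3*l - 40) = 1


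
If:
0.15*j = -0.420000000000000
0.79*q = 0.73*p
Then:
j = -2.80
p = 1.08219178082192*q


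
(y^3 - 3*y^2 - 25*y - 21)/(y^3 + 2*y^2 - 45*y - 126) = (y + 1)/(y + 6)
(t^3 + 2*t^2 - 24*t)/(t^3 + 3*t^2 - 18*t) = (t - 4)/(t - 3)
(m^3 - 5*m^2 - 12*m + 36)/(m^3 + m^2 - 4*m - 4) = (m^2 - 3*m - 18)/(m^2 + 3*m + 2)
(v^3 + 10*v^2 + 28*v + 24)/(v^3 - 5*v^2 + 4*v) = (v^3 + 10*v^2 + 28*v + 24)/(v*(v^2 - 5*v + 4))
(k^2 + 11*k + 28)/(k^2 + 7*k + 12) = (k + 7)/(k + 3)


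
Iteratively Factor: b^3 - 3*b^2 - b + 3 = (b - 1)*(b^2 - 2*b - 3) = (b - 1)*(b + 1)*(b - 3)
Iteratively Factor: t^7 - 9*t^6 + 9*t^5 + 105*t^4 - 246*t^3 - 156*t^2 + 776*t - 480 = (t - 1)*(t^6 - 8*t^5 + t^4 + 106*t^3 - 140*t^2 - 296*t + 480) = (t - 5)*(t - 1)*(t^5 - 3*t^4 - 14*t^3 + 36*t^2 + 40*t - 96) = (t - 5)*(t - 1)*(t + 2)*(t^4 - 5*t^3 - 4*t^2 + 44*t - 48) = (t - 5)*(t - 2)*(t - 1)*(t + 2)*(t^3 - 3*t^2 - 10*t + 24) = (t - 5)*(t - 2)*(t - 1)*(t + 2)*(t + 3)*(t^2 - 6*t + 8) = (t - 5)*(t - 4)*(t - 2)*(t - 1)*(t + 2)*(t + 3)*(t - 2)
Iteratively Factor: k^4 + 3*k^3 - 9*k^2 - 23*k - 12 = (k - 3)*(k^3 + 6*k^2 + 9*k + 4) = (k - 3)*(k + 1)*(k^2 + 5*k + 4) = (k - 3)*(k + 1)^2*(k + 4)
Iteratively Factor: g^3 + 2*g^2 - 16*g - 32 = (g + 2)*(g^2 - 16) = (g + 2)*(g + 4)*(g - 4)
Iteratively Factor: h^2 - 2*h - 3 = (h - 3)*(h + 1)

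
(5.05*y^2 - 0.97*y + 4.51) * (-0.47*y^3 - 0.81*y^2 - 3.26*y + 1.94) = -2.3735*y^5 - 3.6346*y^4 - 17.797*y^3 + 9.3061*y^2 - 16.5844*y + 8.7494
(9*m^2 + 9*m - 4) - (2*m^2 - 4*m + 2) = 7*m^2 + 13*m - 6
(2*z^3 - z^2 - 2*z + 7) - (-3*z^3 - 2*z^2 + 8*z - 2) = 5*z^3 + z^2 - 10*z + 9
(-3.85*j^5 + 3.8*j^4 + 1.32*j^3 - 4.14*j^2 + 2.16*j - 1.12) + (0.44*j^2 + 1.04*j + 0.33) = -3.85*j^5 + 3.8*j^4 + 1.32*j^3 - 3.7*j^2 + 3.2*j - 0.79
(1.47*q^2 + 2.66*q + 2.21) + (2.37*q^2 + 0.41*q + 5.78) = 3.84*q^2 + 3.07*q + 7.99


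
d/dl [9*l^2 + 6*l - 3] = 18*l + 6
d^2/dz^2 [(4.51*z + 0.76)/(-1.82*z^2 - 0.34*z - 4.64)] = (-(3.64*z + 0.34)*(4.51*z + 0.76)*(7.28*z + 0.68) + (49.2492*z + 5.8332)*(1.82*z^2 + 0.34*z + 4.64))/(1.82*z^2 + 0.34*z + 4.64)^3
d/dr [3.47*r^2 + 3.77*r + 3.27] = 6.94*r + 3.77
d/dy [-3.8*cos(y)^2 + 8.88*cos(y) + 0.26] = (7.6*cos(y) - 8.88)*sin(y)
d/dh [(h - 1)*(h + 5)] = 2*h + 4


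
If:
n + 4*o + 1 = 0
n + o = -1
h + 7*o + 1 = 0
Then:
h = -1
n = -1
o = 0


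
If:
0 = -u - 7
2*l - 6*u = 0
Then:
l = -21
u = -7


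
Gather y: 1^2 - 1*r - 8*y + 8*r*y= -r + y*(8*r - 8) + 1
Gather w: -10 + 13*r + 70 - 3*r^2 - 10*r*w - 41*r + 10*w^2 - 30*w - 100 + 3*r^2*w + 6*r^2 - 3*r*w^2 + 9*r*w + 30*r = 3*r^2 + 2*r + w^2*(10 - 3*r) + w*(3*r^2 - r - 30) - 40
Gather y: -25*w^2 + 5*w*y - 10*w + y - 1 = -25*w^2 - 10*w + y*(5*w + 1) - 1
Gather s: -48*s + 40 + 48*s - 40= 0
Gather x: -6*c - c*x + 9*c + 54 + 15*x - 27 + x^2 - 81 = 3*c + x^2 + x*(15 - c) - 54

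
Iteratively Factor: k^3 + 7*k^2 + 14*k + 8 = (k + 1)*(k^2 + 6*k + 8) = (k + 1)*(k + 2)*(k + 4)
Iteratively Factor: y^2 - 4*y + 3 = (y - 3)*(y - 1)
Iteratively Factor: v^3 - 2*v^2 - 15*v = (v - 5)*(v^2 + 3*v) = (v - 5)*(v + 3)*(v)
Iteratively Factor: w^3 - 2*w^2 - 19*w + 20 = (w - 1)*(w^2 - w - 20) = (w - 5)*(w - 1)*(w + 4)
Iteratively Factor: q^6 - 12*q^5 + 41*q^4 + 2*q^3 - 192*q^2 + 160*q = (q - 5)*(q^5 - 7*q^4 + 6*q^3 + 32*q^2 - 32*q) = (q - 5)*(q - 1)*(q^4 - 6*q^3 + 32*q) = (q - 5)*(q - 4)*(q - 1)*(q^3 - 2*q^2 - 8*q) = q*(q - 5)*(q - 4)*(q - 1)*(q^2 - 2*q - 8) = q*(q - 5)*(q - 4)*(q - 1)*(q + 2)*(q - 4)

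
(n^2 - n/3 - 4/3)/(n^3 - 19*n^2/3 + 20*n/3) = (n + 1)/(n*(n - 5))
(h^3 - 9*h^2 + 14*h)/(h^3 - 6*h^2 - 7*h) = (h - 2)/(h + 1)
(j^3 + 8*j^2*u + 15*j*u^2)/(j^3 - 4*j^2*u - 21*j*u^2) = (-j - 5*u)/(-j + 7*u)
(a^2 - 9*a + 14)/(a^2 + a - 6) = (a - 7)/(a + 3)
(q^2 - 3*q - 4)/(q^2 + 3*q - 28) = (q + 1)/(q + 7)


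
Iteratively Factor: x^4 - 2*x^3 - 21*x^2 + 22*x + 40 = (x + 1)*(x^3 - 3*x^2 - 18*x + 40) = (x - 5)*(x + 1)*(x^2 + 2*x - 8) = (x - 5)*(x + 1)*(x + 4)*(x - 2)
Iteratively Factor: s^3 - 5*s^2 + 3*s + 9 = (s - 3)*(s^2 - 2*s - 3) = (s - 3)^2*(s + 1)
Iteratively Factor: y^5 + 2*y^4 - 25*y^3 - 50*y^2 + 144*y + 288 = (y - 4)*(y^4 + 6*y^3 - y^2 - 54*y - 72) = (y - 4)*(y + 3)*(y^3 + 3*y^2 - 10*y - 24) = (y - 4)*(y - 3)*(y + 3)*(y^2 + 6*y + 8) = (y - 4)*(y - 3)*(y + 2)*(y + 3)*(y + 4)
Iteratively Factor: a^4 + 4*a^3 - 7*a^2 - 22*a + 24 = (a + 4)*(a^3 - 7*a + 6) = (a + 3)*(a + 4)*(a^2 - 3*a + 2) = (a - 2)*(a + 3)*(a + 4)*(a - 1)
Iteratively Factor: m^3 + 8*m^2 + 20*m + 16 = (m + 4)*(m^2 + 4*m + 4) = (m + 2)*(m + 4)*(m + 2)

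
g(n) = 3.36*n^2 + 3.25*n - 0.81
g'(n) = 6.72*n + 3.25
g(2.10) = 20.83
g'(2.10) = 17.36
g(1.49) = 11.49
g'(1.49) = 13.26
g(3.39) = 48.82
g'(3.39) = 26.03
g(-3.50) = 28.98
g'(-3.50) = -20.27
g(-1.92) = 5.34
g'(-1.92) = -9.65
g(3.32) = 47.02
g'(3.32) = 25.56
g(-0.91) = -0.99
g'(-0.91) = -2.87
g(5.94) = 137.05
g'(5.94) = 43.17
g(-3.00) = 19.68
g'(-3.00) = -16.91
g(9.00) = 300.60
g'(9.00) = 63.73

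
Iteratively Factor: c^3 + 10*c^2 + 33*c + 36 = (c + 3)*(c^2 + 7*c + 12) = (c + 3)^2*(c + 4)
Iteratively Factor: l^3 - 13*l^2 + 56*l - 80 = (l - 4)*(l^2 - 9*l + 20) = (l - 5)*(l - 4)*(l - 4)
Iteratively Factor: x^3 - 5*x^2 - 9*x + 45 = (x + 3)*(x^2 - 8*x + 15) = (x - 3)*(x + 3)*(x - 5)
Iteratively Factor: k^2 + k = (k)*(k + 1)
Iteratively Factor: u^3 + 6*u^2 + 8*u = (u + 2)*(u^2 + 4*u) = (u + 2)*(u + 4)*(u)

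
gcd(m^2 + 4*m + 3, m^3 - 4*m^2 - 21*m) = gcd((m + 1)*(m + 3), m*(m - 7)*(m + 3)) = m + 3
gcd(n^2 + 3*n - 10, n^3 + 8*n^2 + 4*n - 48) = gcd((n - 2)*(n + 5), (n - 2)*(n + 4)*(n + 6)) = n - 2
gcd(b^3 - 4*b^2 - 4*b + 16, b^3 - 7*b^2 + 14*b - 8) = b^2 - 6*b + 8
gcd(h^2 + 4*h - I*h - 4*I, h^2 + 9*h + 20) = h + 4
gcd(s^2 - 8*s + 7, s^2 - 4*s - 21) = s - 7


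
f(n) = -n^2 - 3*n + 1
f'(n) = -2*n - 3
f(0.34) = -0.14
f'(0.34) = -3.68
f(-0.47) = 2.19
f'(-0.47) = -2.06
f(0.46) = -0.59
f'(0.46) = -3.92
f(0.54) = -0.91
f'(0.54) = -4.08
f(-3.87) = -2.37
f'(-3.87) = 4.74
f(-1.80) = 3.16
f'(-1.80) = 0.60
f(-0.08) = 1.23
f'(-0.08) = -2.84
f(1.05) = -3.25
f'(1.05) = -5.10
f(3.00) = -17.00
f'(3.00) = -9.00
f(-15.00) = -179.00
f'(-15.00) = 27.00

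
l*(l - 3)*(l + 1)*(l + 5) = l^4 + 3*l^3 - 13*l^2 - 15*l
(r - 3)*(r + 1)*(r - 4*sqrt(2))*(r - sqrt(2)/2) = r^4 - 9*sqrt(2)*r^3/2 - 2*r^3 + r^2 + 9*sqrt(2)*r^2 - 8*r + 27*sqrt(2)*r/2 - 12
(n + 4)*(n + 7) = n^2 + 11*n + 28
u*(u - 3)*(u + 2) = u^3 - u^2 - 6*u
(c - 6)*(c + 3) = c^2 - 3*c - 18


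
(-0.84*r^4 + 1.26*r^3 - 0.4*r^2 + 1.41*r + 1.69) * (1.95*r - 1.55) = -1.638*r^5 + 3.759*r^4 - 2.733*r^3 + 3.3695*r^2 + 1.11*r - 2.6195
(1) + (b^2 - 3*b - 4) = b^2 - 3*b - 3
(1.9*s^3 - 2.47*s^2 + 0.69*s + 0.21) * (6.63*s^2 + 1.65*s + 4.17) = 12.597*s^5 - 13.2411*s^4 + 8.4222*s^3 - 7.7691*s^2 + 3.2238*s + 0.8757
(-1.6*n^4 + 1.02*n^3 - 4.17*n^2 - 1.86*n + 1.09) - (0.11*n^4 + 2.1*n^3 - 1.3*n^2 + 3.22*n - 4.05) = -1.71*n^4 - 1.08*n^3 - 2.87*n^2 - 5.08*n + 5.14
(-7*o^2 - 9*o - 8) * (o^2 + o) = -7*o^4 - 16*o^3 - 17*o^2 - 8*o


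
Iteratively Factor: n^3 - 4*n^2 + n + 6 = (n + 1)*(n^2 - 5*n + 6) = (n - 3)*(n + 1)*(n - 2)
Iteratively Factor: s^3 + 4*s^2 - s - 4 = (s - 1)*(s^2 + 5*s + 4) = (s - 1)*(s + 1)*(s + 4)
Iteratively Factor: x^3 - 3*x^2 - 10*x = (x - 5)*(x^2 + 2*x) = x*(x - 5)*(x + 2)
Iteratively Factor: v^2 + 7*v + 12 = (v + 4)*(v + 3)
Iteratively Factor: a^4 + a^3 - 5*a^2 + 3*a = (a - 1)*(a^3 + 2*a^2 - 3*a) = (a - 1)^2*(a^2 + 3*a) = (a - 1)^2*(a + 3)*(a)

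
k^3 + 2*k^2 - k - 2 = (k - 1)*(k + 1)*(k + 2)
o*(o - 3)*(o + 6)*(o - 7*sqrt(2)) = o^4 - 7*sqrt(2)*o^3 + 3*o^3 - 21*sqrt(2)*o^2 - 18*o^2 + 126*sqrt(2)*o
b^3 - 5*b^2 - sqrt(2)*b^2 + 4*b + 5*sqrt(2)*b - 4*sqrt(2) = (b - 4)*(b - 1)*(b - sqrt(2))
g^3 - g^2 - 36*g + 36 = (g - 6)*(g - 1)*(g + 6)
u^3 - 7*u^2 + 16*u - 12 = (u - 3)*(u - 2)^2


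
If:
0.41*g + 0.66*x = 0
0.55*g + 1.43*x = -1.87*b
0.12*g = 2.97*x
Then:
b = 0.00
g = 0.00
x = 0.00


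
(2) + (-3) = -1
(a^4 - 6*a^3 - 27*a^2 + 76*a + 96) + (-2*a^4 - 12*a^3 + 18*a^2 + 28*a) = -a^4 - 18*a^3 - 9*a^2 + 104*a + 96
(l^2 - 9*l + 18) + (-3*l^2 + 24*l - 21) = -2*l^2 + 15*l - 3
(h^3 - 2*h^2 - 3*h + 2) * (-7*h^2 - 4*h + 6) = -7*h^5 + 10*h^4 + 35*h^3 - 14*h^2 - 26*h + 12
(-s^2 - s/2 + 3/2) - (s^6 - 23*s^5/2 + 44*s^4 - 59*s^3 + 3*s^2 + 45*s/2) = -s^6 + 23*s^5/2 - 44*s^4 + 59*s^3 - 4*s^2 - 23*s + 3/2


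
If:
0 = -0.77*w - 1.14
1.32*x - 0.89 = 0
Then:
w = -1.48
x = 0.67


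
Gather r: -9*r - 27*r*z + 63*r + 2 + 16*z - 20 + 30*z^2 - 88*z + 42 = r*(54 - 27*z) + 30*z^2 - 72*z + 24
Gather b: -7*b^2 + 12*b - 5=-7*b^2 + 12*b - 5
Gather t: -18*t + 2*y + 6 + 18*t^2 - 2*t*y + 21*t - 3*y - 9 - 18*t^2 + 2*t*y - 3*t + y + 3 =0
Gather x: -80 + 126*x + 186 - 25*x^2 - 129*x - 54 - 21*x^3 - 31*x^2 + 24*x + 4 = -21*x^3 - 56*x^2 + 21*x + 56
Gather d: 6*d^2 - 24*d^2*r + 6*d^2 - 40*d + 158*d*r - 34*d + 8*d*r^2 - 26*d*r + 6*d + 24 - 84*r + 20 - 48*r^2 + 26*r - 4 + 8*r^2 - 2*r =d^2*(12 - 24*r) + d*(8*r^2 + 132*r - 68) - 40*r^2 - 60*r + 40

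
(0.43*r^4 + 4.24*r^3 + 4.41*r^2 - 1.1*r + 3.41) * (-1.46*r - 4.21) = -0.6278*r^5 - 8.0007*r^4 - 24.289*r^3 - 16.9601*r^2 - 0.3476*r - 14.3561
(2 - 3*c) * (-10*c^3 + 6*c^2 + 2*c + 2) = 30*c^4 - 38*c^3 + 6*c^2 - 2*c + 4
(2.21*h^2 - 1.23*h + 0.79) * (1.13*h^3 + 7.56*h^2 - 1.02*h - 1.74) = 2.4973*h^5 + 15.3177*h^4 - 10.6603*h^3 + 3.3816*h^2 + 1.3344*h - 1.3746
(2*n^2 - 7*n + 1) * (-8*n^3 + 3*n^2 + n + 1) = -16*n^5 + 62*n^4 - 27*n^3 - 2*n^2 - 6*n + 1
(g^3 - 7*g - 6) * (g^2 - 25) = g^5 - 32*g^3 - 6*g^2 + 175*g + 150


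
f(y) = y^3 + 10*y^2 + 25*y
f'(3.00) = 112.00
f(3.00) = 192.00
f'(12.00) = 697.00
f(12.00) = 3468.00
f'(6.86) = 303.38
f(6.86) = 964.92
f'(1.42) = 59.45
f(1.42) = 58.53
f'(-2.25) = -4.81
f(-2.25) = -17.02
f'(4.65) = 182.87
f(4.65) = 433.02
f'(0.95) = 46.71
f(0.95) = 33.63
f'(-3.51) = -8.24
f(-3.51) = -7.79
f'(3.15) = 117.77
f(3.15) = 209.23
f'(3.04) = 113.52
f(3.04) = 196.51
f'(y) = 3*y^2 + 20*y + 25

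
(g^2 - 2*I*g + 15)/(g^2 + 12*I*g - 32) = (g^2 - 2*I*g + 15)/(g^2 + 12*I*g - 32)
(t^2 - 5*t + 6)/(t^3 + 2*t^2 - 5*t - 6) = (t - 3)/(t^2 + 4*t + 3)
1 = 1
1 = 1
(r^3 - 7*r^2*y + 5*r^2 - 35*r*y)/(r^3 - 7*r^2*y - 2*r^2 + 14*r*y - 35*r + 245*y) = r/(r - 7)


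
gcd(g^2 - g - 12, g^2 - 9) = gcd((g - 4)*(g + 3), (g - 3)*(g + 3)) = g + 3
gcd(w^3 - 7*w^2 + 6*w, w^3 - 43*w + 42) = w^2 - 7*w + 6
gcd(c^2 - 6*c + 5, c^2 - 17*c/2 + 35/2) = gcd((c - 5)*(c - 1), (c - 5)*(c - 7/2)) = c - 5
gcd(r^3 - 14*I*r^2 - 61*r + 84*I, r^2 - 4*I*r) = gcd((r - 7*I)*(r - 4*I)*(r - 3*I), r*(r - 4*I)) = r - 4*I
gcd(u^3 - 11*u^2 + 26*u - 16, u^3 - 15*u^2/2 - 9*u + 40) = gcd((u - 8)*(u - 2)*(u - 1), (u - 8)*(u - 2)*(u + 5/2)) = u^2 - 10*u + 16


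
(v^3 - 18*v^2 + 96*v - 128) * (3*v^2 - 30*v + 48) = 3*v^5 - 84*v^4 + 876*v^3 - 4128*v^2 + 8448*v - 6144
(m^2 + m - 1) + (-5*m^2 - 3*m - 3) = -4*m^2 - 2*m - 4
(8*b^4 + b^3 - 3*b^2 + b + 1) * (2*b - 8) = 16*b^5 - 62*b^4 - 14*b^3 + 26*b^2 - 6*b - 8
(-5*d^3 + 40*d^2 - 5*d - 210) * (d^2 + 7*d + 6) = -5*d^5 + 5*d^4 + 245*d^3 - 5*d^2 - 1500*d - 1260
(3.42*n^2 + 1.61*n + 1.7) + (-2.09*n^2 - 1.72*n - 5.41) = 1.33*n^2 - 0.11*n - 3.71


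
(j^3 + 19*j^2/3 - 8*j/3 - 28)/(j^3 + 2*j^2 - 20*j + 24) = (j + 7/3)/(j - 2)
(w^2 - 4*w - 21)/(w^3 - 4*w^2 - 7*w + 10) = (w^2 - 4*w - 21)/(w^3 - 4*w^2 - 7*w + 10)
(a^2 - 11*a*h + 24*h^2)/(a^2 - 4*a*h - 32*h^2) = (a - 3*h)/(a + 4*h)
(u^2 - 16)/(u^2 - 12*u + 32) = (u + 4)/(u - 8)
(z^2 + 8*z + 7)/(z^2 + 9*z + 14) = (z + 1)/(z + 2)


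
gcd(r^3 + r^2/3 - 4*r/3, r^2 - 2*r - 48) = 1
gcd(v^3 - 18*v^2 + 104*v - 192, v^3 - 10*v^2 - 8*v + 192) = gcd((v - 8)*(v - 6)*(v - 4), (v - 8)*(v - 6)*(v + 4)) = v^2 - 14*v + 48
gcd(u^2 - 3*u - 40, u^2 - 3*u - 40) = u^2 - 3*u - 40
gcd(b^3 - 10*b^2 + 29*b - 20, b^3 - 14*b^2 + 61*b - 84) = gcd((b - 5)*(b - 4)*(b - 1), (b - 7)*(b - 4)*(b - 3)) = b - 4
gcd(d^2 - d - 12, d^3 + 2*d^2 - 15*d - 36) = d^2 - d - 12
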